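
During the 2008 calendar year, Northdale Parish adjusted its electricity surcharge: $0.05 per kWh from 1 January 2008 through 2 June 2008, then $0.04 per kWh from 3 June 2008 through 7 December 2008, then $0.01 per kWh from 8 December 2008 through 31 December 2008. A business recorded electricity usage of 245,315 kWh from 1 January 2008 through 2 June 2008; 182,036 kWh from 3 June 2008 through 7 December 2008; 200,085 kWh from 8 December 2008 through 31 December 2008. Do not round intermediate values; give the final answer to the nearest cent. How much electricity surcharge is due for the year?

$21548.04

1 January – 2 June 2008: 245,315 kWh at $0.05/kWh → $12265.75
3 June – 7 December 2008: 182,036 kWh at $0.04/kWh → $7281.44
8 December – 31 December 2008: 200,085 kWh at $0.01/kWh → $2000.85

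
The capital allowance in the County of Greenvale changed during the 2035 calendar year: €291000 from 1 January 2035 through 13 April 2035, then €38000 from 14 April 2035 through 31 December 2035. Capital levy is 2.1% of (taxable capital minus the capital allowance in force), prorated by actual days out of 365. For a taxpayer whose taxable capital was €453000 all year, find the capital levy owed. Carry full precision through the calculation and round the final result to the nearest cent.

1 January – 13 April 2035: 103 days, exemption €291000 → (€453000 − €291000) × 2.1% × 103/365 = €960.0164
14 April – 31 December 2035: 262 days, exemption €38000 → (€453000 − €38000) × 2.1% × 262/365 = €6255.6986
Total = €7215.7151

€7215.72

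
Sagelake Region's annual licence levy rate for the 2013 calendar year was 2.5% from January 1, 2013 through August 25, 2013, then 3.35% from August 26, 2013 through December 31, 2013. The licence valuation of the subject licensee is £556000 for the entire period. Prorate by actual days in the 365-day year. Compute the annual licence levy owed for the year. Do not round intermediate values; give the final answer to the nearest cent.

January 1 – August 25, 2013: 237 days at 2.5% → £556000 × 2.5% × 237/365 = £9025.4795
August 26 – December 31, 2013: 128 days at 3.35% → £556000 × 3.35% × 128/365 = £6531.8575
Total = £15557.3370

£15557.34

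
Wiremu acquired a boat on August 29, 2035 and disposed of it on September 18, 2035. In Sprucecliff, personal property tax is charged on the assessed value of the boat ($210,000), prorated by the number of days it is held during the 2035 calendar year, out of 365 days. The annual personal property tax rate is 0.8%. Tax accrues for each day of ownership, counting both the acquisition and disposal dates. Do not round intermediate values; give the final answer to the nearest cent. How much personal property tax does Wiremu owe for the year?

Days held (August 29 – September 18, 2035): 21 out of 365
Tax = $210,000 × 0.8% × 21/365 = $96.6575

$96.66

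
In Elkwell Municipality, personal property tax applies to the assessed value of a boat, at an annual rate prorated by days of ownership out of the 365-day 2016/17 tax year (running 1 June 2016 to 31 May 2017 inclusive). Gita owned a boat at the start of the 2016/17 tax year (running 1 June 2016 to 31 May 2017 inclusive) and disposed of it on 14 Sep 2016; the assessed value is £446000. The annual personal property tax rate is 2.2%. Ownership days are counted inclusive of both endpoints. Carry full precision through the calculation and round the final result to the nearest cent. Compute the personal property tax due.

Days held (1 Jun – 14 Sep 2016): 106 out of 365
Tax = £446000 × 2.2% × 106/365 = £2849.5123

£2849.51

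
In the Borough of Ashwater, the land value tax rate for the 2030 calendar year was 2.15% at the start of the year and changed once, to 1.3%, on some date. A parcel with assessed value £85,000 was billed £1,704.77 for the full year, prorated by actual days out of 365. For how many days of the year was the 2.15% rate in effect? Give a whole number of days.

303 days

Let d = days at the first rate; then 365 − d days at the second rate.
£85,000 × [2.15%·d + 1.3%·(365−d)] / 365 = £1,704.77
Solving gives d = 303, so the new rate took effect on 31 October 2030.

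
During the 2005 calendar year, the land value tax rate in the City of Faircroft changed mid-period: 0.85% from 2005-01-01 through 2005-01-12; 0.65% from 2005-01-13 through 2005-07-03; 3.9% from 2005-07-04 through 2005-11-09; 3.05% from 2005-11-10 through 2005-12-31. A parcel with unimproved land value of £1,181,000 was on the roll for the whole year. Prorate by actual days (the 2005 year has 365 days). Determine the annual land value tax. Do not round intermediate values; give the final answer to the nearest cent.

£25,357.53

2005-01-01 to 2005-01-12: 12 days at 0.85% → £1,181,000 × 0.85% × 12/365 = £330.0329
2005-01-13 to 2005-07-03: 172 days at 0.65% → £1,181,000 × 0.65% × 172/365 = £3,617.4192
2005-07-04 to 2005-11-09: 129 days at 3.9% → £1,181,000 × 3.9% × 129/365 = £16,278.3863
2005-11-10 to 2005-12-31: 52 days at 3.05% → £1,181,000 × 3.05% × 52/365 = £5,131.6877
Total = £25,357.5260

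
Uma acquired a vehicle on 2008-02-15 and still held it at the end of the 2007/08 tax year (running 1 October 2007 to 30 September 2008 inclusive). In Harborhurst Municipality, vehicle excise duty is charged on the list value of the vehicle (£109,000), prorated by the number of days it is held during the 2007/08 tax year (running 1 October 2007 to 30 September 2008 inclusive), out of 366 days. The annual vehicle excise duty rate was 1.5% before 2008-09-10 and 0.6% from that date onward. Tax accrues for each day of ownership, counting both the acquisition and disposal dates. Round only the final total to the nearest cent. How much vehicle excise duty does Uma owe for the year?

2008-02-15 to 2008-09-09: 208 days at 1.5% → £109,000 × 1.5% × 208/366 = £929.1803
2008-09-10 to 2008-09-30: 21 days at 0.6% → £109,000 × 0.6% × 21/366 = £37.5246
Total = £966.7049

£966.70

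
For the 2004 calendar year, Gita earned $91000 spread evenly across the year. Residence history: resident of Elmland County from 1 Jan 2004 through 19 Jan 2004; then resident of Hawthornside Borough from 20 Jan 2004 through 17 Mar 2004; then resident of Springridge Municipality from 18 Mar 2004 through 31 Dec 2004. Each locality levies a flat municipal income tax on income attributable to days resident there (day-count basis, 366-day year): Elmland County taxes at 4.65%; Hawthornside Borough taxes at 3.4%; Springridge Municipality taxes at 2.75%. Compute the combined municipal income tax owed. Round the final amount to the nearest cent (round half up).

Elmland County, 1 Jan – 19 Jan 2004: 19 days → $91000 × 4.65% × 19/366 = $219.6680
Hawthornside Borough, 20 Jan – 17 Mar 2004: 58 days → $91000 × 3.4% × 58/366 = $490.3060
Springridge Municipality, 18 Mar – 31 Dec 2004: 289 days → $91000 × 2.75% × 289/366 = $1976.0178
Total = $2685.9918

$2685.99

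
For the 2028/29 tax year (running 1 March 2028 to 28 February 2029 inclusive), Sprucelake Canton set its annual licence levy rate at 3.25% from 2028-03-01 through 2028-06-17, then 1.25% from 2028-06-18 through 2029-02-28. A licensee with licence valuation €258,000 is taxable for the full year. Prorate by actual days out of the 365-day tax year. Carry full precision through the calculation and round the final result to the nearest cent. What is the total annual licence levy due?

€4,765.93

2028-03-01 to 2028-06-17: 109 days at 3.25% → €258,000 × 3.25% × 109/365 = €2,504.0137
2028-06-18 to 2029-02-28: 256 days at 1.25% → €258,000 × 1.25% × 256/365 = €2,261.9178
Total = €4,765.9315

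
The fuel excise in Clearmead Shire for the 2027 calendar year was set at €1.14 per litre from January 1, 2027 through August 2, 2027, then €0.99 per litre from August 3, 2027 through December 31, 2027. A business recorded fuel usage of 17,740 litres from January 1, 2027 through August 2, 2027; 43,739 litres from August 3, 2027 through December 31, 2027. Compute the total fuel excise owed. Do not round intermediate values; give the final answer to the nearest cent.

January 1 – August 2, 2027: 17,740 litres at €1.14/litre → €20,223.60
August 3 – December 31, 2027: 43,739 litres at €0.99/litre → €43,301.61

€63,525.21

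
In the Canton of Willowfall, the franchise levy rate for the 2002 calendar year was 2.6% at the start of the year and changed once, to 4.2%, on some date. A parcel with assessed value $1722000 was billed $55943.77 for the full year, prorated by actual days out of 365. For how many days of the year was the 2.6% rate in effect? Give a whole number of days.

Let d = days at the first rate; then 365 − d days at the second rate.
$1722000 × [2.6%·d + 4.2%·(365−d)] / 365 = $55943.77
Solving gives d = 217, so the new rate took effect on 6 August 2002.

217 days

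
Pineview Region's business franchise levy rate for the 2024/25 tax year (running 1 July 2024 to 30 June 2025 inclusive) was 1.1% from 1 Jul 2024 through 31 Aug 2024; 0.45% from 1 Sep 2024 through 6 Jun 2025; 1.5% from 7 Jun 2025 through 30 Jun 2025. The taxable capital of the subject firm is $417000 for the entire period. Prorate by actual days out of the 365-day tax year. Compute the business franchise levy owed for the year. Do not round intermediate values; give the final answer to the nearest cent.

1 Jul – 31 Aug 2024: 62 days at 1.1% → $417000 × 1.1% × 62/365 = $779.1616
1 Sep 2024 – 6 Jun 2025: 279 days at 0.45% → $417000 × 0.45% × 279/365 = $1434.3658
7 Jun – 30 Jun 2025: 24 days at 1.5% → $417000 × 1.5% × 24/365 = $411.2877
Total = $2624.8151

$2624.82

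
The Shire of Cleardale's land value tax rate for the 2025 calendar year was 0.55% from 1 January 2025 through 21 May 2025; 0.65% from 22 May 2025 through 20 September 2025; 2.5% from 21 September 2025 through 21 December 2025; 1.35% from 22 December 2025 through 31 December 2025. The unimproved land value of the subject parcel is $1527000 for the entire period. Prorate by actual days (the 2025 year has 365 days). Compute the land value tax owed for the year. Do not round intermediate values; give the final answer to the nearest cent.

$16748.89

1 January – 21 May 2025: 141 days at 0.55% → $1527000 × 0.55% × 141/365 = $3244.3521
22 May – 20 September 2025: 122 days at 0.65% → $1527000 × 0.65% × 122/365 = $3317.5644
21 September – 21 December 2025: 92 days at 2.5% → $1527000 × 2.5% × 92/365 = $9622.1918
22 December – 31 December 2025: 10 days at 1.35% → $1527000 × 1.35% × 10/365 = $564.7808
Total = $16748.8890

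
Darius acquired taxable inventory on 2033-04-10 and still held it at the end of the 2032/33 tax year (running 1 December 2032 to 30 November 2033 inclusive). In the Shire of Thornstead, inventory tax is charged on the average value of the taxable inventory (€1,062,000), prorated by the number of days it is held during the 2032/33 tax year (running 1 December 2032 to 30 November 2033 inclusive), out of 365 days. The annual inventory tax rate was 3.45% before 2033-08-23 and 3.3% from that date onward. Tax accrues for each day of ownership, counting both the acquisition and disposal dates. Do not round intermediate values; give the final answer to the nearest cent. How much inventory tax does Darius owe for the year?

€23,153.05

2033-04-10 to 2033-08-22: 135 days at 3.45% → €1,062,000 × 3.45% × 135/365 = €13,551.4110
2033-08-23 to 2033-11-30: 100 days at 3.3% → €1,062,000 × 3.3% × 100/365 = €9,601.6438
Total = €23,153.0548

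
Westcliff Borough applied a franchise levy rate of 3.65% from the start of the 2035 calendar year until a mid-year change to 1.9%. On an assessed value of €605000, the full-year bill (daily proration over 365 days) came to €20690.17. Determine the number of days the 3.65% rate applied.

317 days

Let d = days at the first rate; then 365 − d days at the second rate.
€605000 × [3.65%·d + 1.9%·(365−d)] / 365 = €20690.17
Solving gives d = 317, so the new rate took effect on November 14, 2035.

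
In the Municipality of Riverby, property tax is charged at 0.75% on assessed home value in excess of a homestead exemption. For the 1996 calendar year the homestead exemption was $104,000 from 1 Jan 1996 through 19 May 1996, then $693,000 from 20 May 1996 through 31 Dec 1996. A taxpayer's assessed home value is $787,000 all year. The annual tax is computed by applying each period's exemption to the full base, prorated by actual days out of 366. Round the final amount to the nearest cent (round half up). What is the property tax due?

1 Jan – 19 May 1996: 140 days, exemption $104,000 → ($787,000 − $104,000) × 0.75% × 140/366 = $1,959.4262
20 May – 31 Dec 1996: 226 days, exemption $693,000 → ($787,000 − $693,000) × 0.75% × 226/366 = $435.3279
Total = $2,394.7541

$2,394.75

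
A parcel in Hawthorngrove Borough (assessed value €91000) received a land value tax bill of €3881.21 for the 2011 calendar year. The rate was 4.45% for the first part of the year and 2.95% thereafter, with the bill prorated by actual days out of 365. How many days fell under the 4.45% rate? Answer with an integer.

Let d = days at the first rate; then 365 − d days at the second rate.
€91000 × [4.45%·d + 2.95%·(365−d)] / 365 = €3881.21
Solving gives d = 320, so the new rate took effect on 17 November 2011.

320 days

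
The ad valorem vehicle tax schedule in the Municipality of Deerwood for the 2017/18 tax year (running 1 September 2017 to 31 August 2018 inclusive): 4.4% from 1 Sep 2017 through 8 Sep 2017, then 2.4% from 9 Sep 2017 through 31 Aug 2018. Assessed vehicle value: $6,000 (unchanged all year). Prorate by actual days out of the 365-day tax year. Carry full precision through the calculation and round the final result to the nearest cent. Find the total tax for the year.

$146.63

1 Sep – 8 Sep 2017: 8 days at 4.4% → $6,000 × 4.4% × 8/365 = $5.7863
9 Sep 2017 – 31 Aug 2018: 357 days at 2.4% → $6,000 × 2.4% × 357/365 = $140.8438
Total = $146.6301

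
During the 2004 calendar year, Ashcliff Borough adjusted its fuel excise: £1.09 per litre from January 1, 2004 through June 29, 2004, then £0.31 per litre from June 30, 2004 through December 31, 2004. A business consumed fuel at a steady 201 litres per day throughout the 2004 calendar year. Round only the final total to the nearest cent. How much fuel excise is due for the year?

£51182.64

January 1 – June 29, 2004: 181 days × 201 litres/day = 36,381 litres at £1.09/litre → £39655.29
June 30 – December 31, 2004: 185 days × 201 litres/day = 37,185 litres at £0.31/litre → £11527.35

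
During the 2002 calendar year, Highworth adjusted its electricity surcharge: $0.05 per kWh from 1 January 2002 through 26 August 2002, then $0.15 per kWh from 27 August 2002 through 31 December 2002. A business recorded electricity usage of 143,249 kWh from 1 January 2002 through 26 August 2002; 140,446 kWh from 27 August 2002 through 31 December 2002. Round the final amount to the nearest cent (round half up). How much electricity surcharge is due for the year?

$28229.35

1 January – 26 August 2002: 143,249 kWh at $0.05/kWh → $7162.45
27 August – 31 December 2002: 140,446 kWh at $0.15/kWh → $21066.90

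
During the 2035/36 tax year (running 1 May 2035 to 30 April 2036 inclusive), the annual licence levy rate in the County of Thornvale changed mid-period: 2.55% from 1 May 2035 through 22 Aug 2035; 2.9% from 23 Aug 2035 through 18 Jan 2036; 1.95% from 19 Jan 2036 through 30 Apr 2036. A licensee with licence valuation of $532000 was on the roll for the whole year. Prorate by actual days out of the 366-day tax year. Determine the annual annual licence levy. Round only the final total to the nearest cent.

$13425.73

1 May – 22 Aug 2035: 114 days at 2.55% → $532000 × 2.55% × 114/366 = $4225.4754
23 Aug 2035 – 18 Jan 2036: 149 days at 2.9% → $532000 × 2.9% × 149/366 = $6280.7978
19 Jan – 30 Apr 2036: 103 days at 1.95% → $532000 × 1.95% × 103/366 = $2919.4590
Total = $13425.7322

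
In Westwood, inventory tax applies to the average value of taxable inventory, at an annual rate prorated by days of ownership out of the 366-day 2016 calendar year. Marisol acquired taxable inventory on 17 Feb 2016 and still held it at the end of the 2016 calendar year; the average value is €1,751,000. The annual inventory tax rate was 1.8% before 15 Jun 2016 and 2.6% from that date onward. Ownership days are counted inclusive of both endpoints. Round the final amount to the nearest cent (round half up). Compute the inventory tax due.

€35,125.25

17 Feb – 14 Jun 2016: 119 days at 1.8% → €1,751,000 × 1.8% × 119/366 = €10,247.6557
15 Jun – 31 Dec 2016: 200 days at 2.6% → €1,751,000 × 2.6% × 200/366 = €24,877.5956
Total = €35,125.2514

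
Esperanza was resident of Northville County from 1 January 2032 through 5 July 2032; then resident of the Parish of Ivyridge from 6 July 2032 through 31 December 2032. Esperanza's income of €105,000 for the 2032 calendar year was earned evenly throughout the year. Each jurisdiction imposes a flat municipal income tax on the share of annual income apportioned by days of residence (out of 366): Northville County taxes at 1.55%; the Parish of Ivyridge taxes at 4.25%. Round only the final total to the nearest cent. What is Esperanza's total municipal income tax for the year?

Northville County, 1 January – 5 July 2032: 187 days → €105,000 × 1.55% × 187/366 = €831.5369
The Parish of Ivyridge, 6 July – 31 December 2032: 179 days → €105,000 × 4.25% × 179/366 = €2,182.4795
Total = €3,014.0164

€3,014.02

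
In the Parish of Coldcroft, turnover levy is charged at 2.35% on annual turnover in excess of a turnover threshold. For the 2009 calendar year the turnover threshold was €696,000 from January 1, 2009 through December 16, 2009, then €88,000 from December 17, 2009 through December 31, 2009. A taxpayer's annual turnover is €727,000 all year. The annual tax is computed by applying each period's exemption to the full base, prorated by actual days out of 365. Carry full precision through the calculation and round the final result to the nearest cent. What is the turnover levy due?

January 1 – December 16, 2009: 350 days, exemption €696,000 → (€727,000 − €696,000) × 2.35% × 350/365 = €698.5616
December 17 – December 31, 2009: 15 days, exemption €88,000 → (€727,000 − €88,000) × 2.35% × 15/365 = €617.1164
Total = €1,315.6781

€1,315.68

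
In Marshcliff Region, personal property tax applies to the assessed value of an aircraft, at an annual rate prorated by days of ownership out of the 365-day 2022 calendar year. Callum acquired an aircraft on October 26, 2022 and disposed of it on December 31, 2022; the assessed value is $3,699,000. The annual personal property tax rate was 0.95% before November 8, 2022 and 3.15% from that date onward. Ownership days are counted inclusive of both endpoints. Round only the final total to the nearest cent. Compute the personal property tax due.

$18,489.93

October 26 – November 7, 2022: 13 days at 0.95% → $3,699,000 × 0.95% × 13/365 = $1,251.5795
November 8 – December 31, 2022: 54 days at 3.15% → $3,699,000 × 3.15% × 54/365 = $17,238.3534
Total = $18,489.9329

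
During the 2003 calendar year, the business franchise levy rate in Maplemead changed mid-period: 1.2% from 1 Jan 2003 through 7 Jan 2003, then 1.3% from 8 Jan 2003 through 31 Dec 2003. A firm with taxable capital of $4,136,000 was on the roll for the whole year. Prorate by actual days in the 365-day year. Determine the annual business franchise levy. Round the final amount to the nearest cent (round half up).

$53,688.68

1 Jan – 7 Jan 2003: 7 days at 1.2% → $4,136,000 × 1.2% × 7/365 = $951.8466
8 Jan – 31 Dec 2003: 358 days at 1.3% → $4,136,000 × 1.3% × 358/365 = $52,736.8329
Total = $53,688.6795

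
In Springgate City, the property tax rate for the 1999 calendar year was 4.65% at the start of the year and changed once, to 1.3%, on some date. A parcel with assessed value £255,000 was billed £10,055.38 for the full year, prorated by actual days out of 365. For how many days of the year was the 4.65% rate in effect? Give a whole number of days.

Let d = days at the first rate; then 365 − d days at the second rate.
£255,000 × [4.65%·d + 1.3%·(365−d)] / 365 = £10,055.38
Solving gives d = 288, so the new rate took effect on October 16, 1999.

288 days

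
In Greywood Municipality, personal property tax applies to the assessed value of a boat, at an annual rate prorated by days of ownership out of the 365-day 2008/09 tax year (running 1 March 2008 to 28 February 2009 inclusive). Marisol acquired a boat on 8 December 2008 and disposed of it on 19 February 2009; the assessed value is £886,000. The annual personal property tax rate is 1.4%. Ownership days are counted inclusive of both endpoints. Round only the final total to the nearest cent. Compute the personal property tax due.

Days held (8 December 2008 – 19 February 2009): 74 out of 365
Tax = £886,000 × 1.4% × 74/365 = £2,514.7836

£2,514.78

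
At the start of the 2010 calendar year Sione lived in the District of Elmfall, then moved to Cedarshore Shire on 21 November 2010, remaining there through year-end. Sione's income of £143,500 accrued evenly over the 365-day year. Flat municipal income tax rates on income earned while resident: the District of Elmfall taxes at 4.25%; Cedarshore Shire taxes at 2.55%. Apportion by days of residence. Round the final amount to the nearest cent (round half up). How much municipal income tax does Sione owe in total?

The District of Elmfall, 1 January – 20 November 2010: 324 days → £143,500 × 4.25% × 324/365 = £5,413.6849
Cedarshore Shire, 21 November – 31 December 2010: 41 days → £143,500 × 2.55% × 41/365 = £411.0390
Total = £5,824.7240

£5,824.72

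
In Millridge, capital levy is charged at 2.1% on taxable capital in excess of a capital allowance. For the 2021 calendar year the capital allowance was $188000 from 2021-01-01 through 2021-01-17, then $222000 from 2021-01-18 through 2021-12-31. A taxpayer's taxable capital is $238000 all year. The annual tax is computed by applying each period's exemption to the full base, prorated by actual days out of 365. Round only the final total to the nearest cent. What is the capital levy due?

2021-01-01 to 2021-01-17: 17 days, exemption $188000 → ($238000 − $188000) × 2.1% × 17/365 = $48.9041
2021-01-18 to 2021-12-31: 348 days, exemption $222000 → ($238000 − $222000) × 2.1% × 348/365 = $320.3507
Total = $369.2548

$369.25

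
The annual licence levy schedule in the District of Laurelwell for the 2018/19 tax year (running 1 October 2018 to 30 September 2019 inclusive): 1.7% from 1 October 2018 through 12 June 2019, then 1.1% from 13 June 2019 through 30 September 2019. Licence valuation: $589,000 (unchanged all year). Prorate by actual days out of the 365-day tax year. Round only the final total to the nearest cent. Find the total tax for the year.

1 October 2018 – 12 June 2019: 255 days at 1.7% → $589,000 × 1.7% × 255/365 = $6,995.3836
13 June – 30 September 2019: 110 days at 1.1% → $589,000 × 1.1% × 110/365 = $1,952.5753
Total = $8,947.9589

$8,947.96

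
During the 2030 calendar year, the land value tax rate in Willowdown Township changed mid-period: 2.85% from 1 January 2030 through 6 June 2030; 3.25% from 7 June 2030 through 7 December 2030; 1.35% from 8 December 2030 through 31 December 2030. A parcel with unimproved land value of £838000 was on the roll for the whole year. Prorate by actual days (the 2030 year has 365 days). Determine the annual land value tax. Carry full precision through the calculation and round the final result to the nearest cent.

1 January – 6 June 2030: 157 days at 2.85% → £838000 × 2.85% × 157/365 = £10272.9616
7 June – 7 December 2030: 184 days at 3.25% → £838000 × 3.25% × 184/365 = £13729.4247
8 December – 31 December 2030: 24 days at 1.35% → £838000 × 1.35% × 24/365 = £743.8685
Total = £24746.2548

£24746.25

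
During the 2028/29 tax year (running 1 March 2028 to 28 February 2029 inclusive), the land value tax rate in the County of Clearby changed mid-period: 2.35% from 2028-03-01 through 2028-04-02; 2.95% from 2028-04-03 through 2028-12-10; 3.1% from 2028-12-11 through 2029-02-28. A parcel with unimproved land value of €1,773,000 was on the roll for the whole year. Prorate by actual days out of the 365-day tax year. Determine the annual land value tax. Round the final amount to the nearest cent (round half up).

2028-03-01 to 2028-04-02: 33 days at 2.35% → €1,773,000 × 2.35% × 33/365 = €3,767.0178
2028-04-03 to 2028-12-10: 252 days at 2.95% → €1,773,000 × 2.95% × 252/365 = €36,110.9096
2028-12-11 to 2029-02-28: 80 days at 3.1% → €1,773,000 × 3.1% × 80/365 = €12,046.6849
Total = €51,924.6123

€51,924.61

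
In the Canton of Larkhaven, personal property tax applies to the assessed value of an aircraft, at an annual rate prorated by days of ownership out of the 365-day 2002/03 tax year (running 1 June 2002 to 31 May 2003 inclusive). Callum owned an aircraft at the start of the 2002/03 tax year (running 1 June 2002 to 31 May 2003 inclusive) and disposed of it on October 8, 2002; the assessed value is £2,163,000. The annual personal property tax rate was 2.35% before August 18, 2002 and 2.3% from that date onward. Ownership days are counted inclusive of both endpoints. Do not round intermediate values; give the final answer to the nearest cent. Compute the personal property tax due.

£17,949.94

June 1 – August 17, 2002: 78 days at 2.35% → £2,163,000 × 2.35% × 78/365 = £10,862.4082
August 18 – October 8, 2002: 52 days at 2.3% → £2,163,000 × 2.3% × 52/365 = £7,087.5288
Total = £17,949.9370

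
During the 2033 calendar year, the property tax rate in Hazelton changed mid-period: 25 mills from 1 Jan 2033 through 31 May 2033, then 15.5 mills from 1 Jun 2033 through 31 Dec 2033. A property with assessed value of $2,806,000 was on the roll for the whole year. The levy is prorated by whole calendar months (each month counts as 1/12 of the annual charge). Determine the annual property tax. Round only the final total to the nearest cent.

1 Jan – 31 May 2033: 5 months at 25 mills → $2,806,000 × 2.5% × 5/12 = $29,229.1667
1 Jun – 31 Dec 2033: 7 months at 15.5 mills → $2,806,000 × 1.55% × 7/12 = $25,370.9167
Total = $54,600.0833

$54,600.08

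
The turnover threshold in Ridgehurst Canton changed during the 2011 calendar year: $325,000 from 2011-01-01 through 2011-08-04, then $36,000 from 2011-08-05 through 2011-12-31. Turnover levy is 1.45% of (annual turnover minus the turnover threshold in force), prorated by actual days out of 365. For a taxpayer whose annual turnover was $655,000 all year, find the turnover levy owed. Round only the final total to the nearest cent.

2011-01-01 to 2011-08-04: 216 days, exemption $325,000 → ($655,000 − $325,000) × 1.45% × 216/365 = $2,831.6712
2011-08-05 to 2011-12-31: 149 days, exemption $36,000 → ($655,000 − $36,000) × 1.45% × 149/365 = $3,663.9712
Total = $6,495.6425

$6,495.64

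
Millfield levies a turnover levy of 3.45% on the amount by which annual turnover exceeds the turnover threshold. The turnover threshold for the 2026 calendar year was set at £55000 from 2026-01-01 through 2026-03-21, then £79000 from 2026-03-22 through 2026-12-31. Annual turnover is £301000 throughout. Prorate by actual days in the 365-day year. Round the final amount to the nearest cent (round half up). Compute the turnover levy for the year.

£7840.48

2026-01-01 to 2026-03-21: 80 days, exemption £55000 → (£301000 − £55000) × 3.45% × 80/365 = £1860.1644
2026-03-22 to 2026-12-31: 285 days, exemption £79000 → (£301000 − £79000) × 3.45% × 285/365 = £5980.3151
Total = £7840.4795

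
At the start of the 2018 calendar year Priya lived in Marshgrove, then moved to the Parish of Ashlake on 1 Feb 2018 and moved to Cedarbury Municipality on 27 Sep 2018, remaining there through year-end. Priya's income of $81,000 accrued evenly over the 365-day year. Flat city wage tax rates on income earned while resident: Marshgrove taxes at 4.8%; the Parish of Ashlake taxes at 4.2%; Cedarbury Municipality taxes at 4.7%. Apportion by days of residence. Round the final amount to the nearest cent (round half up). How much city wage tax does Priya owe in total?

Marshgrove, 1 Jan – 31 Jan 2018: 31 days → $81,000 × 4.8% × 31/365 = $330.2137
The Parish of Ashlake, 1 Feb – 26 Sep 2018: 238 days → $81,000 × 4.2% × 238/365 = $2,218.2904
Cedarbury Municipality, 27 Sep – 31 Dec 2018: 96 days → $81,000 × 4.7% × 96/365 = $1,001.2932
Total = $3,549.7973

$3,549.80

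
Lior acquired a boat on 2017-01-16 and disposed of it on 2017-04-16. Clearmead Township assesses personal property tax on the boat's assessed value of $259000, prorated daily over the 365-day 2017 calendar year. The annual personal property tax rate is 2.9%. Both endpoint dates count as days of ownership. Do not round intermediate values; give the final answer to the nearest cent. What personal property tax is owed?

Days held (2017-01-16 to 2017-04-16): 91 out of 365
Tax = $259000 × 2.9% × 91/365 = $1872.6055

$1872.61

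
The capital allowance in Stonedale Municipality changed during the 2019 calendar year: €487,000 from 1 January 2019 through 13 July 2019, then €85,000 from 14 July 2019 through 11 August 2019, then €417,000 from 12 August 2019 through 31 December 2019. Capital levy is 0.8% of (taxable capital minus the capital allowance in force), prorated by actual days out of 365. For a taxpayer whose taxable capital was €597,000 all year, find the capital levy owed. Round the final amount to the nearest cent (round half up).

€1,353.38

1 January – 13 July 2019: 194 days, exemption €487,000 → (€597,000 − €487,000) × 0.8% × 194/365 = €467.7260
14 July – 11 August 2019: 29 days, exemption €85,000 → (€597,000 − €85,000) × 0.8% × 29/365 = €325.4356
12 August – 31 December 2019: 142 days, exemption €417,000 → (€597,000 − €417,000) × 0.8% × 142/365 = €560.2192
Total = €1,353.3808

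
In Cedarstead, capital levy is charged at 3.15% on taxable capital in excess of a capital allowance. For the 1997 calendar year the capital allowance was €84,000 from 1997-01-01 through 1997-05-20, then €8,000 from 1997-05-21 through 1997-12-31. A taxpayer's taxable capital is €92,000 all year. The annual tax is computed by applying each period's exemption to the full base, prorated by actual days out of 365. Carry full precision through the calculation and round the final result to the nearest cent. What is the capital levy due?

€1,727.75

1997-01-01 to 1997-05-20: 140 days, exemption €84,000 → (€92,000 − €84,000) × 3.15% × 140/365 = €96.6575
1997-05-21 to 1997-12-31: 225 days, exemption €8,000 → (€92,000 − €8,000) × 3.15% × 225/365 = €1,631.0959
Total = €1,727.7534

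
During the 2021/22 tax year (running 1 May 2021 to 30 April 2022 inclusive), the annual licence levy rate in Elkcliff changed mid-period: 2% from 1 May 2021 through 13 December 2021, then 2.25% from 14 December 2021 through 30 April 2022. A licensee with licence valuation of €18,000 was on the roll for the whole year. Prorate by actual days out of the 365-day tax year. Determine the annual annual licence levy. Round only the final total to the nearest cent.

1 May – 13 December 2021: 227 days at 2% → €18,000 × 2% × 227/365 = €223.8904
14 December 2021 – 30 April 2022: 138 days at 2.25% → €18,000 × 2.25% × 138/365 = €153.1233
Total = €377.0137

€377.01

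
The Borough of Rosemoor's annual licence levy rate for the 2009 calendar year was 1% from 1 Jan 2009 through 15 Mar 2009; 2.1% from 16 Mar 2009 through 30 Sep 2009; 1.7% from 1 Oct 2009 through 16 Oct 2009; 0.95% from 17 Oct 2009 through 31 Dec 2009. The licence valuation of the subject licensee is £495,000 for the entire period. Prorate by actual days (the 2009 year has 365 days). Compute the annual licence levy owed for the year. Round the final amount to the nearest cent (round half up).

£8,019.00

1 Jan – 15 Mar 2009: 74 days at 1% → £495,000 × 1% × 74/365 = £1,003.5616
16 Mar – 30 Sep 2009: 199 days at 2.1% → £495,000 × 2.1% × 199/365 = £5,667.4110
1 Oct – 16 Oct 2009: 16 days at 1.7% → £495,000 × 1.7% × 16/365 = £368.8767
17 Oct – 31 Dec 2009: 76 days at 0.95% → £495,000 × 0.95% × 76/365 = £979.1507
Total = £8,019.0000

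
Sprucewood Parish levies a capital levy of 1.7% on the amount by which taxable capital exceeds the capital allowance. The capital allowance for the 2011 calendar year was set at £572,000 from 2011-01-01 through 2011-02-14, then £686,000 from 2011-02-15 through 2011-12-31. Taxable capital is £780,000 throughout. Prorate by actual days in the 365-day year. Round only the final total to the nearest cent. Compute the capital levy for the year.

2011-01-01 to 2011-02-14: 45 days, exemption £572,000 → (£780,000 − £572,000) × 1.7% × 45/365 = £435.9452
2011-02-15 to 2011-12-31: 320 days, exemption £686,000 → (£780,000 − £686,000) × 1.7% × 320/365 = £1,400.9863
Total = £1,836.9315

£1,836.93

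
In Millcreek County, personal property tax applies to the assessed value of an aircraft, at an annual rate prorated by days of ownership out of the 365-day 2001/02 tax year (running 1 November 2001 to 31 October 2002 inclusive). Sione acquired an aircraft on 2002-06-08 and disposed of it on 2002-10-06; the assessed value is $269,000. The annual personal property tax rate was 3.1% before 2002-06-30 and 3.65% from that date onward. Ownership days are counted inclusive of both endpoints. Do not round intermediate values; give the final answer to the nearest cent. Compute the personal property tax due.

$3,165.72

2002-06-08 to 2002-06-29: 22 days at 3.1% → $269,000 × 3.1% × 22/365 = $502.6247
2002-06-30 to 2002-10-06: 99 days at 3.65% → $269,000 × 3.65% × 99/365 = $2,663.1000
Total = $3,165.7247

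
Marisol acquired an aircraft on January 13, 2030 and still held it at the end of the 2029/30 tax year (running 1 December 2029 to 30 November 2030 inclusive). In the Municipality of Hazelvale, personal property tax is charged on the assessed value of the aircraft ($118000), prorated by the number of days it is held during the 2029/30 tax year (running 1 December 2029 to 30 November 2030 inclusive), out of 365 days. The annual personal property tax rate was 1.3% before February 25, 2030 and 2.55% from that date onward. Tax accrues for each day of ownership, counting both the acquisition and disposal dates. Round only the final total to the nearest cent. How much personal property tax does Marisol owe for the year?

$2480.75

January 13 – February 24, 2030: 43 days at 1.3% → $118000 × 1.3% × 43/365 = $180.7178
February 25 – November 30, 2030: 279 days at 2.55% → $118000 × 2.55% × 279/365 = $2300.0301
Total = $2480.7479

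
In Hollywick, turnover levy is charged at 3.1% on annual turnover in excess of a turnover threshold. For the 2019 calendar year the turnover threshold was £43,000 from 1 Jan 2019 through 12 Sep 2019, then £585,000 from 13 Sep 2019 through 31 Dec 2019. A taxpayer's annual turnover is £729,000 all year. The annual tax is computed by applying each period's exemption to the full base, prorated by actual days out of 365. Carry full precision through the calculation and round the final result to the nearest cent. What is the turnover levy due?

1 Jan – 12 Sep 2019: 255 days, exemption £43,000 → (£729,000 − £43,000) × 3.1% × 255/365 = £14,857.0685
13 Sep – 31 Dec 2019: 110 days, exemption £585,000 → (£729,000 − £585,000) × 3.1% × 110/365 = £1,345.3151
Total = £16,202.3836

£16,202.38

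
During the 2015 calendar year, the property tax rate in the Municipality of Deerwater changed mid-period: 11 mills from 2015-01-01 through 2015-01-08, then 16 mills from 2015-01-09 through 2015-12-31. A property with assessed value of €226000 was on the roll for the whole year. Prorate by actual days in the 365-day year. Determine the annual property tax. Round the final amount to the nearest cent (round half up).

€3591.23

2015-01-01 to 2015-01-08: 8 days at 11 mills → €226000 × 1.1% × 8/365 = €54.4877
2015-01-09 to 2015-12-31: 357 days at 16 mills → €226000 × 1.6% × 357/365 = €3536.7452
Total = €3591.2329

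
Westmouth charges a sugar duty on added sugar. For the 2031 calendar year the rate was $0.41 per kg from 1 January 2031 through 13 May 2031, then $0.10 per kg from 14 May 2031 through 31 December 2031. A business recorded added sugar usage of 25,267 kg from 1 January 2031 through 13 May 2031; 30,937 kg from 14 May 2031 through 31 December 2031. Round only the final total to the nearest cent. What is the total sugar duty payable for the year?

1 January – 13 May 2031: 25,267 kg at $0.41/kg → $10,359.47
14 May – 31 December 2031: 30,937 kg at $0.10/kg → $3,093.70

$13,453.17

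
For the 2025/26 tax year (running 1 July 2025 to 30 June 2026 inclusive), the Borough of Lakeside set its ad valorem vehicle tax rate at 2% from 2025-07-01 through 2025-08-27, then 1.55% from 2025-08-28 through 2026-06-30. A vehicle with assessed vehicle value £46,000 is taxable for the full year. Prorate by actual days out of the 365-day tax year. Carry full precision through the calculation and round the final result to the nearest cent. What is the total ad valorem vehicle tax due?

£745.89

2025-07-01 to 2025-08-27: 58 days at 2% → £46,000 × 2% × 58/365 = £146.1918
2025-08-28 to 2026-06-30: 307 days at 1.55% → £46,000 × 1.55% × 307/365 = £599.7014
Total = £745.8932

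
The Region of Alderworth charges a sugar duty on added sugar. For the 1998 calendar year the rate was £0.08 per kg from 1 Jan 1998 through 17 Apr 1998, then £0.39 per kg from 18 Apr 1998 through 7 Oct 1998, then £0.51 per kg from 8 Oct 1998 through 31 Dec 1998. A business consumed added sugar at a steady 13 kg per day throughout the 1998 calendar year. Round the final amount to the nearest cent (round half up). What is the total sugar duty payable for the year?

1 Jan – 17 Apr 1998: 107 days × 13 kg/day = 1,391 kg at £0.08/kg → £111.28
18 Apr – 7 Oct 1998: 173 days × 13 kg/day = 2,249 kg at £0.39/kg → £877.11
8 Oct – 31 Dec 1998: 85 days × 13 kg/day = 1,105 kg at £0.51/kg → £563.55

£1,551.94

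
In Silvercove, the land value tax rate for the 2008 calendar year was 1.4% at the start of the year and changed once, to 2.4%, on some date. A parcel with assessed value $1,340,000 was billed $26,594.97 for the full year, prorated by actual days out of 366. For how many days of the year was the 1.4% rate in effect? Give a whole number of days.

152 days

Let d = days at the first rate; then 366 − d days at the second rate.
$1,340,000 × [1.4%·d + 2.4%·(366−d)] / 366 = $26,594.97
Solving gives d = 152, so the new rate took effect on June 1, 2008.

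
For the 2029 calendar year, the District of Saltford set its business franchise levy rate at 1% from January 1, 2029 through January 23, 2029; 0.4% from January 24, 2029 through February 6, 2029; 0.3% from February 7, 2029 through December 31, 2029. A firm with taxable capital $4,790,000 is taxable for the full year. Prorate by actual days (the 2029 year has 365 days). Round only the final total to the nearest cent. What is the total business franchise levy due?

January 1 – January 23, 2029: 23 days at 1% → $4,790,000 × 1% × 23/365 = $3,018.3562
January 24 – February 6, 2029: 14 days at 0.4% → $4,790,000 × 0.4% × 14/365 = $734.9041
February 7 – December 31, 2029: 328 days at 0.3% → $4,790,000 × 0.3% × 328/365 = $12,913.3151
Total = $16,666.5753

$16,666.58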